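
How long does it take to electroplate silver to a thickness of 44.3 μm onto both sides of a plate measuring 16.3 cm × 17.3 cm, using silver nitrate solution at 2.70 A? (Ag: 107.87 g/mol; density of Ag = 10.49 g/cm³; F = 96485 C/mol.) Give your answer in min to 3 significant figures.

Plated area = 2 × 16.3 × 17.3 = 564.0 cm²
Volume = 564.0 × 44.3×10⁻⁴ cm = 2.499 cm³
m(Ag) = 2.499 × 10.49 = 26.21 g
n(Ag) = 26.21 / 107.87 = 0.2430 mol; n(e⁻) = 0.2430 mol
Q = 0.2430 × 96485 = 23450 C
t = 23450 / 2.70 = 8685 s = 145 min

145 min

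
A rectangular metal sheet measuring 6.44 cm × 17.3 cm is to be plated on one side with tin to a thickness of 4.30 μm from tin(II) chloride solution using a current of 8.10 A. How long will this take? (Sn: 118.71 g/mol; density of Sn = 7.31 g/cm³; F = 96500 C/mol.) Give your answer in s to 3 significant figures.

Plated area = 6.44 × 17.3 = 111.4 cm²
Volume = 111.4 × 4.30×10⁻⁴ cm = 0.04790 cm³
m(Sn) = 0.04790 × 7.31 = 0.3501 g
n(Sn) = 0.3501 / 118.71 = 0.002949 mol; n(e⁻) = 2 × 0.002949 = 0.005898 mol
Q = 0.005898 × 96500 = 569.2 C
t = 569.2 / 8.10 = 70.27 s

70.3 s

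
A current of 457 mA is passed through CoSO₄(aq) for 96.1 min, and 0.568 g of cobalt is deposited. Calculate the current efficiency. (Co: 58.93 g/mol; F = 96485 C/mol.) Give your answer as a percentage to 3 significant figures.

Q = 0.457 × 5766 = 2635 C
n(e⁻) = 2635 / 96485 = 0.02731 mol
Co²⁺ + 2e⁻ → Co, so theoretical n(Co) = 0.01366 mol → 0.8050 g
Efficiency = 0.568 / 0.8050 = 0.7056 = 70.6%

70.6%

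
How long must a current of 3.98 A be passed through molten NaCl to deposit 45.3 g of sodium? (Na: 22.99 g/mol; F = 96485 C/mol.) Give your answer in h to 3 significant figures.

n(Na) = 45.3 / 22.99 = 1.970 mol
Na⁺ + e⁻ → Na, so n(e⁻) = 1.970 mol
Q = 1.970 × 96485 = 1.901×10^5 C
t = Q / I = 1.901×10^5 / 3.98 = 47760 s = 13.3 h

13.3 h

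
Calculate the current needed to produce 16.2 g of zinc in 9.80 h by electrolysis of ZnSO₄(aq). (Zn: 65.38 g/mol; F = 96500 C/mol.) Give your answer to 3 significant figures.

n(Zn) = 16.2 / 65.38 = 0.2478 mol
Zn²⁺ + 2e⁻ → Zn, so n(e⁻) = 2 × 0.2478 = 0.4956 mol
Q = 0.4956 × 96500 = 47830 C
I = Q / t = 47830 / 35280 s = 1.36 A

1.36 A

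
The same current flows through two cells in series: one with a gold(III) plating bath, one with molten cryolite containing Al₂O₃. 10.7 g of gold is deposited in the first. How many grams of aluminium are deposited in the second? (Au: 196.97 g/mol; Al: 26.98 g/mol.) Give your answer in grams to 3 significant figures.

1.47 g

n(Au) = 10.7 / 196.97 = 0.05432 mol
Au³⁺ + 3e⁻ → Au, so n(e⁻) = 3 × 0.05432 = 0.1630 mol
Since the cells are in series, n(e⁻) in the Al cell is also 0.1630 mol.
Al³⁺ + 3e⁻ → Al, so n(Al) = 0.1630 / 3 = 0.05433 mol
m(Al) = 0.05433 × 26.98 = 1.47 g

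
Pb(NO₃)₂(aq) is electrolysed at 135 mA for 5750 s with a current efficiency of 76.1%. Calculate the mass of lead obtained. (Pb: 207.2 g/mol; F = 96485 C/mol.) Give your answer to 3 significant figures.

0.634 g

Q = 0.135 × 5750 = 776.3 C
n(e⁻) = 776.3 / 96485 = 0.008046 mol
Pb²⁺ + 2e⁻ → Pb, so theoretical m(Pb) = 0.004023 × 207.2 = 0.8336 g
Actual mass = 76.1% × 0.8336 = 0.634 g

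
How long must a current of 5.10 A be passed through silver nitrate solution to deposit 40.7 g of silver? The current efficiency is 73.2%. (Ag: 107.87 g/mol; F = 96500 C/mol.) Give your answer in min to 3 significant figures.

n(Ag) = 40.7 / 107.87 = 0.3773 mol
Ag⁺ + e⁻ → Ag, so n(e⁻) = 0.3773 mol
Q = 0.3773 × 96500 / 0.732 = 49740 C
t = Q / I = 49740 / 5.10 = 9753 s = 163 min

163 min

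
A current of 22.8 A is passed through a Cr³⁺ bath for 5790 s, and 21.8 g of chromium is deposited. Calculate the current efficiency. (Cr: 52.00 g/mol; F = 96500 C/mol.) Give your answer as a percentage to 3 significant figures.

Q = 22.8 × 5790 = 1.320×10^5 C
n(e⁻) = 1.320×10^5 / 96500 = 1.368 mol
Cr³⁺ + 3e⁻ → Cr, so theoretical n(Cr) = 0.4560 mol → 23.71 g
Efficiency = 21.8 / 23.71 = 0.9194 = 91.9%

91.9%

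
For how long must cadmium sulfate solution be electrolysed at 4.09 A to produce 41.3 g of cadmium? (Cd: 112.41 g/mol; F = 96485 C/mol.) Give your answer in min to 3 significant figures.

n(Cd) = 41.3 / 112.41 = 0.3674 mol
Cd²⁺ + 2e⁻ → Cd, so n(e⁻) = 2 × 0.3674 = 0.7348 mol
Q = 0.7348 × 96485 = 70900 C
t = Q / I = 70900 / 4.09 = 17330 s = 289 min

289 min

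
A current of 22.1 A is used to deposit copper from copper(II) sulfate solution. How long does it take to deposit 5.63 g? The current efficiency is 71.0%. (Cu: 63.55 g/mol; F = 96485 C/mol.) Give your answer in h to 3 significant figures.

n(Cu) = 5.63 / 63.55 = 0.08859 mol
Cu²⁺ + 2e⁻ → Cu, so n(e⁻) = 2 × 0.08859 = 0.1772 mol
Q = 0.1772 × 96485 / 0.710 = 24080 C
t = Q / I = 24080 / 22.1 = 1090 s = 0.303 h

0.303 h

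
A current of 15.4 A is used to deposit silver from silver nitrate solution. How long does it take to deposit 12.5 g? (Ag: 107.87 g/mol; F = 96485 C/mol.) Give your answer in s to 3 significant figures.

n(Ag) = 12.5 / 107.87 = 0.1159 mol
Ag⁺ + e⁻ → Ag, so n(e⁻) = 0.1159 mol
Q = 0.1159 × 96485 = 11180 C
t = Q / I = 11180 / 15.4 = 726.0 s

726 s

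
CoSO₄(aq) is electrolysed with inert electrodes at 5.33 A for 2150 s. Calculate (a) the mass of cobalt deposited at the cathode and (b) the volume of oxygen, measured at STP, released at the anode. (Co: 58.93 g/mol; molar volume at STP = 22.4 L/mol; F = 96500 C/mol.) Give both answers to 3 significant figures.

Q = 5.33 × 2150 = 11460 C; n(e⁻) = 11460 / 96500 = 0.1188 mol
Cathode: Co²⁺ + 2e⁻ → Co → n(Co) = 0.1188/2 = 0.05940 mol → 3.50 g
Anode: 2H₂O → O₂ + 4H⁺ + 4e⁻ → n(O₂) = 0.1188/4 = 0.02970 mol → 0.665 L

3.50 g Co; 0.665 L O₂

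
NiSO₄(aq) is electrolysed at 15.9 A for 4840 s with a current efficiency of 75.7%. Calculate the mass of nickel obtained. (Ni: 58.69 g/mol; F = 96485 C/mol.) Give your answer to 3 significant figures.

Q = 15.9 × 4840 = 76960 C
n(e⁻) = 76960 / 96485 = 0.7976 mol
Ni²⁺ + 2e⁻ → Ni, so theoretical m(Ni) = 0.3988 × 58.69 = 23.41 g
Actual mass = 75.7% × 23.41 = 17.7 g

17.7 g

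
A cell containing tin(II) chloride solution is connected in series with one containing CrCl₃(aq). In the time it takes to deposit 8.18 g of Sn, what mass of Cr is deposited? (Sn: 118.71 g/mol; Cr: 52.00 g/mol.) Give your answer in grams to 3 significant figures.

n(Sn) = 8.18 / 118.71 = 0.06891 mol
Sn²⁺ + 2e⁻ → Sn, so n(e⁻) = 2 × 0.06891 = 0.1378 mol
Since the cells are in series, n(e⁻) in the Cr cell is also 0.1378 mol.
Cr³⁺ + 3e⁻ → Cr, so n(Cr) = 0.1378 / 3 = 0.04593 mol
m(Cr) = 0.04593 × 52.00 = 2.39 g

2.39 g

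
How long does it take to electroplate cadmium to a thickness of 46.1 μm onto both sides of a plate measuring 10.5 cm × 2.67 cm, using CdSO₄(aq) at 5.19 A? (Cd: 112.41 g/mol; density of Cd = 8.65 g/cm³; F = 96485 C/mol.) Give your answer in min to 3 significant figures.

12.3 min

Plated area = 2 × 10.5 × 2.67 = 56.07 cm²
Volume = 56.07 × 46.1×10⁻⁴ cm = 0.2585 cm³
m(Cd) = 0.2585 × 8.65 = 2.236 g
n(Cd) = 2.236 / 112.41 = 0.01989 mol; n(e⁻) = 2 × 0.01989 = 0.03978 mol
Q = 0.03978 × 96485 = 3838 C
t = 3838 / 5.19 = 739.5 s = 12.3 min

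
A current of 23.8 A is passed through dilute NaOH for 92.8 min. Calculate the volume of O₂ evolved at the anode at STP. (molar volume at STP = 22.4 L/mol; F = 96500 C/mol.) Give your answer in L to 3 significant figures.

7.69 L

Charge passed = 23.8 × 5568 = 1.325×10^5 C
n(e⁻) = 1.325×10^5 / 96500 = 1.373 mol
2H₂O → O₂ + 4H⁺ + 4e⁻, so n(O₂) = 1.373 / 4 = 0.3433 mol
V = 0.3433 × 22.4 = 7.690 L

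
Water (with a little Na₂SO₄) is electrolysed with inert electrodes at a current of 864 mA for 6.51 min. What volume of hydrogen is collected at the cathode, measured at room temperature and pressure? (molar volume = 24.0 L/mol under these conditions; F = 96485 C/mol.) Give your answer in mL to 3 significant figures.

42.0 mL

Q = It = 0.864 × 390.6 = 337.5 C
n(e⁻) = Q/F = 337.5/96485 = 0.003498 mol
2H⁺ + 2e⁻ → H₂, so n(H₂) = 0.003498 / 2 = 0.001749 mol
V = 0.001749 × 24.0 = 0.04198 L
= 42.0 mL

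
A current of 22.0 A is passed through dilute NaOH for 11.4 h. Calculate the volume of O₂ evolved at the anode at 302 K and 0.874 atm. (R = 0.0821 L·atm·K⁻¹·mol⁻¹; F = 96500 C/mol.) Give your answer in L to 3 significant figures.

Charge passed = 22.0 × 41040 = 9.029×10^5 C
n(e⁻) = Q/F = 9.029×10^5/96500 = 9.356 mol
2H₂O → O₂ + 4H⁺ + 4e⁻, so n(O₂) = 9.356 / 4 = 2.339 mol
V = nRT/P = 2.339 × 0.0821 × 302 / 0.874 = 66.35 L

66.4 L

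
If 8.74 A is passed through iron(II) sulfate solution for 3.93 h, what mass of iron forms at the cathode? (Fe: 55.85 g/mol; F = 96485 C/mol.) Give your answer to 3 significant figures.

35.8 g

Charge passed = 8.74 × 14148 = 1.237×10^5 C
Moles of electrons = 1.237×10^5 / 96485 = 1.282 mol
Fe²⁺ + 2e⁻ → Fe, so n(Fe) = 1.282 / 2 = 0.6410 mol
m = 0.6410 × 55.85 = 35.8 g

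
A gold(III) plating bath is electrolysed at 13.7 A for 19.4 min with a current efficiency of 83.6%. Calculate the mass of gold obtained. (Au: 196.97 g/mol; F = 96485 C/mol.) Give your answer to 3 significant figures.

Q = 13.7 × 1164 = 15950 C
n(e⁻) = 15950 / 96485 = 0.1653 mol
Au³⁺ + 3e⁻ → Au, so theoretical m(Au) = 0.05510 × 196.97 = 10.85 g
Actual mass = 83.6% × 10.85 = 9.07 g

9.07 g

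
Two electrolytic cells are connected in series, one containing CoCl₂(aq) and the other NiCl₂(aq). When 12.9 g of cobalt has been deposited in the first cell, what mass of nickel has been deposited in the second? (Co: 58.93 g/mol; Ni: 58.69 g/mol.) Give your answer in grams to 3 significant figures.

n(Co) = 12.9 / 58.93 = 0.2189 mol
Co²⁺ + 2e⁻ → Co, so n(e⁻) = 2 × 0.2189 = 0.4378 mol
Since the cells are in series, n(e⁻) in the Ni cell is also 0.4378 mol.
Ni²⁺ + 2e⁻ → Ni, so n(Ni) = 0.4378 / 2 = 0.2189 mol
m(Ni) = 0.2189 × 58.69 = 12.8 g

12.8 g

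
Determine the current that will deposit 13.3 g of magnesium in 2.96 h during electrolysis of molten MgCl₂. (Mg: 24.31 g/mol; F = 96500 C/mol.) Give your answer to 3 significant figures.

9.91 A

n(Mg) = 13.3 / 24.31 = 0.5471 mol
Mg²⁺ + 2e⁻ → Mg, so n(e⁻) = 2 × 0.5471 = 1.094 mol
Q = 1.094 × 96500 = 1.056×10^5 C
I = Q / t = 1.056×10^5 / 10656 s = 9.91 A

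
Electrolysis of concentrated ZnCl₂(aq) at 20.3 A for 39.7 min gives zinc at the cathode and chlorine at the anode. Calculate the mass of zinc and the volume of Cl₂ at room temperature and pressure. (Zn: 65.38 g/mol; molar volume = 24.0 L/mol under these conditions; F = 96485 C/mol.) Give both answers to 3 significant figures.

16.4 g Zn; 6.01 L Cl₂

Q = 20.3 × 2382 = 48350 C; n(e⁻) = 48350 / 96485 = 0.5011 mol
Cathode: Zn²⁺ + 2e⁻ → Zn → n(Zn) = 0.5011/2 = 0.2506 mol → 16.4 g
Anode: 2Cl⁻ → Cl₂ + 2e⁻ → n(Cl₂) = 0.5011/2 = 0.2506 mol → 6.01 L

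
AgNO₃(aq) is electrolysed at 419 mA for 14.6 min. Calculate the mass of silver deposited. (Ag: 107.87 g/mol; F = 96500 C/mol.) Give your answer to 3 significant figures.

Q = It = 0.419 × 876 = 367.0 C
n(e⁻) = 367.0 / 96500 = 0.003803 mol
Ag⁺ + e⁻ → Ag, so n(Ag) = 0.003803 mol
m = 0.003803 × 107.87 = 0.410 g

0.410 g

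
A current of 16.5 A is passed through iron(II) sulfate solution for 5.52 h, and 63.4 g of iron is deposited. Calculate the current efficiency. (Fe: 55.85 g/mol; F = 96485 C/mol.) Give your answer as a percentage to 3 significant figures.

Q = 16.5 × 19872 = 3.279×10^5 C
n(e⁻) = 3.279×10^5 / 96485 = 3.398 mol
Fe²⁺ + 2e⁻ → Fe, so theoretical n(Fe) = 1.699 mol → 94.89 g
Efficiency = 63.4 / 94.89 = 0.6681 = 66.8%

66.8%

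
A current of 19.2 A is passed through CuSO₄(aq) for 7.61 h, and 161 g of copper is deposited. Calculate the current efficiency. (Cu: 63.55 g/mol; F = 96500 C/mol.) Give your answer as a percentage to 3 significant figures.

93.0%

Q = 19.2 × 27396 = 5.260×10^5 C
n(e⁻) = 5.260×10^5 / 96500 = 5.451 mol
Cu²⁺ + 2e⁻ → Cu, so theoretical n(Cu) = 2.726 mol → 173.2 g
Efficiency = 161 / 173.2 = 0.9296 = 93.0%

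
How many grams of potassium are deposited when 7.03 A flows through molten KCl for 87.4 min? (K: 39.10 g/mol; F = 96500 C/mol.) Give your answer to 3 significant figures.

14.9 g

Charge passed = 7.03 × 5244 = 36870 C
n(e⁻) = Q/F = 36870/96500 = 0.3821 mol
K⁺ + e⁻ → K, so n(K) = 0.3821 mol
m = 0.3821 × 39.10 = 14.9 g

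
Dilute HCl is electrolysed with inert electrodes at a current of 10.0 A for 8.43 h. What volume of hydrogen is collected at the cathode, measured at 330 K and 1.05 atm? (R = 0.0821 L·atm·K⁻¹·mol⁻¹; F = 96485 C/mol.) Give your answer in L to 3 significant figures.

Q = 10.0 A × 30348 s = 3.035×10^5 C
n(e⁻) = Q/F = 3.035×10^5/96485 = 3.146 mol
2H⁺ + 2e⁻ → H₂, so n(H₂) = 3.146 / 2 = 1.573 mol
V = nRT/P = 1.573 × 0.0821 × 330 / 1.05 = 40.59 L

40.6 L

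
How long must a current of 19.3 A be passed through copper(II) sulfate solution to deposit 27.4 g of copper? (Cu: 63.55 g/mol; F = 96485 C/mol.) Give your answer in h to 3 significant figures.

n(Cu) = 27.4 / 63.55 = 0.4312 mol
Cu²⁺ + 2e⁻ → Cu, so n(e⁻) = 2 × 0.4312 = 0.8624 mol
Q = 0.8624 × 96485 = 83210 C
t = Q / I = 83210 / 19.3 = 4311 s = 1.20 h

1.20 h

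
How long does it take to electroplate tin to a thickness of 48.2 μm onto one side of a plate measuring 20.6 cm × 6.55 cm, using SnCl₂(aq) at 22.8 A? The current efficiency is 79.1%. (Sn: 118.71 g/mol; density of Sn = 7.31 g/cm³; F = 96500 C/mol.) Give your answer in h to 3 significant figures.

0.119 h

Plated area = 20.6 × 6.55 = 134.9 cm²
Volume = 134.9 × 48.2×10⁻⁴ cm = 0.6502 cm³
m(Sn) = 0.6502 × 7.31 = 4.753 g
n(Sn) = 4.753 / 118.71 = 0.04004 mol; n(e⁻) = 2 × 0.04004 = 0.08008 mol
Q = 0.08008 × 96500 / 0.791 = 9770 C
t = 9770 / 22.8 = 428.5 s = 0.119 h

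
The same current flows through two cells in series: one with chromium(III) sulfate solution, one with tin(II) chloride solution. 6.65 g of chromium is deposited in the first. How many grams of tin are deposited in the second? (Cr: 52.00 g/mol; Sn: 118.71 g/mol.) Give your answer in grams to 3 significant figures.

n(Cr) = 6.65 / 52.00 = 0.1279 mol
Cr³⁺ + 3e⁻ → Cr, so n(e⁻) = 3 × 0.1279 = 0.3837 mol
In series, the same 0.3837 mol of electrons flows through the second cell.
Sn²⁺ + 2e⁻ → Sn, so n(Sn) = 0.3837 / 2 = 0.1919 mol
m(Sn) = 0.1919 × 118.71 = 22.8 g

22.8 g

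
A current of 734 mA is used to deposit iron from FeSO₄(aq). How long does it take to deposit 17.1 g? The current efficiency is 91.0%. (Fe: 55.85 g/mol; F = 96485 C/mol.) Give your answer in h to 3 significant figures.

24.6 h

n(Fe) = 17.1 / 55.85 = 0.3062 mol
Fe²⁺ + 2e⁻ → Fe, so n(e⁻) = 2 × 0.3062 = 0.6124 mol
Q = 0.6124 × 96485 / 0.910 = 64930 C
t = Q / I = 64930 / 0.734 = 88460 s = 24.6 h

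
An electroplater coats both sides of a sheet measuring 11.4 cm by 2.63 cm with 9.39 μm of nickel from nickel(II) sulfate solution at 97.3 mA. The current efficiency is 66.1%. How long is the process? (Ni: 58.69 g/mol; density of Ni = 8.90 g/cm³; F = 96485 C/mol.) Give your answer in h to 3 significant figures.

7.12 h

Plated area = 2 × 11.4 × 2.63 = 59.96 cm²
Volume = 59.96 × 9.39×10⁻⁴ cm = 0.05630 cm³
m(Ni) = 0.05630 × 8.90 = 0.5011 g
n(Ni) = 0.5011 / 58.69 = 0.008538 mol; n(e⁻) = 2 × 0.008538 = 0.01708 mol
Q = 0.01708 × 96485 / 0.661 = 2493 C
t = 2493 / 0.0973 = 25620 s = 7.12 h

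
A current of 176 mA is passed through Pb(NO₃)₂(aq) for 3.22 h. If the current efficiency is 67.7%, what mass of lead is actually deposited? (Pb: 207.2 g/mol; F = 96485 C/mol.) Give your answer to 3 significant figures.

1.48 g

Q = 0.176 × 11592 = 2040 C
n(e⁻) = 2040 / 96485 = 0.02114 mol
Pb²⁺ + 2e⁻ → Pb, so theoretical m(Pb) = 0.01057 × 207.2 = 2.190 g
Actual mass = 67.7% × 2.190 = 1.48 g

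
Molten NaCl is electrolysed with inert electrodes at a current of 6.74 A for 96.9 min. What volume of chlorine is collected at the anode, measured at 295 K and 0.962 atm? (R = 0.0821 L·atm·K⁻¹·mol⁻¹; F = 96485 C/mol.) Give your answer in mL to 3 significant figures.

5110 mL

Q = It = 6.74 × 5814 = 39190 C
n(e⁻) = 39190 / 96485 = 0.4062 mol
2Cl⁻ → Cl₂ + 2e⁻, so n(Cl₂) = 0.4062 / 2 = 0.2031 mol
V = nRT/P = 0.2031 × 0.0821 × 295 / 0.962 = 5.113 L
= 5110 mL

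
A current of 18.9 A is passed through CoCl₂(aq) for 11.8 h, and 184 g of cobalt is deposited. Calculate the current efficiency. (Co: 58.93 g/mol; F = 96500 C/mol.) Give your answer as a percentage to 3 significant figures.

Q = 18.9 × 42480 = 8.029×10^5 C
n(e⁻) = 8.029×10^5 / 96500 = 8.320 mol
Co²⁺ + 2e⁻ → Co, so theoretical n(Co) = 4.160 mol → 245.1 g
Efficiency = 184 / 245.1 = 0.7507 = 75.1%

75.1%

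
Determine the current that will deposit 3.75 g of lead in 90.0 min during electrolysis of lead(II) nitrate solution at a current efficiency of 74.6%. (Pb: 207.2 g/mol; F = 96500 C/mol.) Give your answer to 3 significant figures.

n(Pb) = 3.75 / 207.2 = 0.01810 mol
Pb²⁺ + 2e⁻ → Pb, so n(e⁻) = 2 × 0.01810 = 0.03620 mol
Q = 0.03620 × 96500 / 0.746 = 4683 C
I = Q / t = 4683 / 5400 s = 0.867 A

0.867 A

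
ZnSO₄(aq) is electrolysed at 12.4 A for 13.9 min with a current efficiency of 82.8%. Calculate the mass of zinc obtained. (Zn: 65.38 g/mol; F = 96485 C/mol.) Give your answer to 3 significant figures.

Q = 12.4 × 834 = 10340 C
n(e⁻) = 10340 / 96485 = 0.1072 mol
Zn²⁺ + 2e⁻ → Zn, so theoretical m(Zn) = 0.05360 × 65.38 = 3.504 g
Actual mass = 82.8% × 3.504 = 2.90 g

2.90 g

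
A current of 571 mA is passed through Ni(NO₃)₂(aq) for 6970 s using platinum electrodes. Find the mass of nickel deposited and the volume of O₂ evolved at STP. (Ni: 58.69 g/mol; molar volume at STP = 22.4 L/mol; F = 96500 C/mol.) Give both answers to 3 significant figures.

Q = 0.571 × 6970 = 3980 C; n(e⁻) = 3980 / 96500 = 0.04124 mol
Cathode: Ni²⁺ + 2e⁻ → Ni → n(Ni) = 0.04124/2 = 0.02062 mol → 1.21 g
Anode: 2H₂O → O₂ + 4H⁺ + 4e⁻ → n(O₂) = 0.04124/4 = 0.01031 mol → 0.231 L

1.21 g Ni; 0.231 L O₂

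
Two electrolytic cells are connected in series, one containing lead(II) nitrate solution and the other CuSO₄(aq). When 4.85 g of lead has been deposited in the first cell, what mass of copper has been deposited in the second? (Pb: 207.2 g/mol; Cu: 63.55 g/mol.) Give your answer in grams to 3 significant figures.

1.49 g

n(Pb) = 4.85 / 207.2 = 0.02341 mol
Pb²⁺ + 2e⁻ → Pb, so n(e⁻) = 2 × 0.02341 = 0.04682 mol
Same current for the same time ⇒ same n(e⁻) = 0.04682 mol in both cells.
Cu²⁺ + 2e⁻ → Cu, so n(Cu) = 0.04682 / 2 = 0.02341 mol
m(Cu) = 0.02341 × 63.55 = 1.49 g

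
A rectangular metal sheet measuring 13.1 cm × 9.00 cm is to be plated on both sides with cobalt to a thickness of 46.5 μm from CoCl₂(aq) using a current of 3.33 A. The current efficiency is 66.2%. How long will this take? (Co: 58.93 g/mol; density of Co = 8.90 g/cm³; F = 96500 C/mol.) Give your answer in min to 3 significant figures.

Plated area = 2 × 13.1 × 9.00 = 235.8 cm²
Volume = 235.8 × 46.5×10⁻⁴ cm = 1.096 cm³
m(Co) = 1.096 × 8.90 = 9.754 g
n(Co) = 9.754 / 58.93 = 0.1655 mol; n(e⁻) = 2 × 0.1655 = 0.3310 mol
Q = 0.3310 × 96500 / 0.662 = 48250 C
t = 48250 / 3.33 = 14490 s = 242 min

242 min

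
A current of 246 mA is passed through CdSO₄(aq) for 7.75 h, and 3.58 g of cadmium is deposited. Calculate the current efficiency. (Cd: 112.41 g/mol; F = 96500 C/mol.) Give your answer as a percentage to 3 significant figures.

Q = 0.246 × 27900 = 6863 C
n(e⁻) = 6863 / 96500 = 0.07112 mol
Cd²⁺ + 2e⁻ → Cd, so theoretical n(Cd) = 0.03556 mol → 3.997 g
Efficiency = 3.58 / 3.997 = 0.8957 = 89.6%

89.6%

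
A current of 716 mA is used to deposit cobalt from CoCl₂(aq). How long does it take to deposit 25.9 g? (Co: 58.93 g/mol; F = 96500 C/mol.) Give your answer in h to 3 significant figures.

n(Co) = 25.9 / 58.93 = 0.4395 mol
Co²⁺ + 2e⁻ → Co, so n(e⁻) = 2 × 0.4395 = 0.8790 mol
Q = 0.8790 × 96500 = 84820 C
t = Q / I = 84820 / 0.716 = 1.185×10^5 s = 32.9 h

32.9 h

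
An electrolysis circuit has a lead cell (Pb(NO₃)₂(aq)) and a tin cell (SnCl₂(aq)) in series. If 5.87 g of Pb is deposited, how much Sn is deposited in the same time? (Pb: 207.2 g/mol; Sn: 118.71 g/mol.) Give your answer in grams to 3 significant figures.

n(Pb) = 5.87 / 207.2 = 0.02833 mol
Pb²⁺ + 2e⁻ → Pb, so n(e⁻) = 2 × 0.02833 = 0.05666 mol
In series, the same 0.05666 mol of electrons flows through the second cell.
Sn²⁺ + 2e⁻ → Sn, so n(Sn) = 0.05666 / 2 = 0.02833 mol
m(Sn) = 0.02833 × 118.71 = 3.36 g

3.36 g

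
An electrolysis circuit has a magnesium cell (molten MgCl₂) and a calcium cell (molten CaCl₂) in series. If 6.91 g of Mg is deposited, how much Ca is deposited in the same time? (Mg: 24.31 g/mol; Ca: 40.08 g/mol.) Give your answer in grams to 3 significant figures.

n(Mg) = 6.91 / 24.31 = 0.2842 mol
Mg²⁺ + 2e⁻ → Mg, so n(e⁻) = 2 × 0.2842 = 0.5684 mol
Same current for the same time ⇒ same n(e⁻) = 0.5684 mol in both cells.
Ca²⁺ + 2e⁻ → Ca, so n(Ca) = 0.5684 / 2 = 0.2842 mol
m(Ca) = 0.2842 × 40.08 = 11.4 g

11.4 g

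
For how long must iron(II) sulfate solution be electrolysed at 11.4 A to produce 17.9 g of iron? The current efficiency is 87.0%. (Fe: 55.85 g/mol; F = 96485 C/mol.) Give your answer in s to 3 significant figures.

6240 s

n(Fe) = 17.9 / 55.85 = 0.3205 mol
Fe²⁺ + 2e⁻ → Fe, so n(e⁻) = 2 × 0.3205 = 0.6410 mol
Q = 0.6410 × 96485 / 0.870 = 71090 C
t = Q / I = 71090 / 11.4 = 6236 s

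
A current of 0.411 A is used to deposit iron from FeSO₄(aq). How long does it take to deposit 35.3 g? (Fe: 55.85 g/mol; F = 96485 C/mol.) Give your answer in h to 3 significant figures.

n(Fe) = 35.3 / 55.85 = 0.6321 mol
Fe²⁺ + 2e⁻ → Fe, so n(e⁻) = 2 × 0.6321 = 1.264 mol
Q = 1.264 × 96485 = 1.220×10^5 C
t = Q / I = 1.220×10^5 / 0.411 = 2.968×10^5 s = 82.4 h

82.4 h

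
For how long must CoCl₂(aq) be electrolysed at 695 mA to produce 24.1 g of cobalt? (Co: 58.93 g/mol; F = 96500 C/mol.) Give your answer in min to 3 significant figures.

n(Co) = 24.1 / 58.93 = 0.4090 mol
Co²⁺ + 2e⁻ → Co, so n(e⁻) = 2 × 0.4090 = 0.8180 mol
Q = 0.8180 × 96500 = 78940 C
t = Q / I = 78940 / 0.695 = 1.136×10^5 s = 1890 min

1890 min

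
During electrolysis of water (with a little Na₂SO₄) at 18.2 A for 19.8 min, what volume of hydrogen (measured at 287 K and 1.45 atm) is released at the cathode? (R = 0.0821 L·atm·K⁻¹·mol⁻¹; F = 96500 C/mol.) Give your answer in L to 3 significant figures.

Q = 18.2 A × 1188 s = 21620 C
n(e⁻) = 21620 / 96500 = 0.2240 mol
2H⁺ + 2e⁻ → H₂, so n(H₂) = 0.2240 / 2 = 0.1120 mol
V = nRT/P = 0.1120 × 0.0821 × 287 / 1.45 = 1.820 L

1.82 L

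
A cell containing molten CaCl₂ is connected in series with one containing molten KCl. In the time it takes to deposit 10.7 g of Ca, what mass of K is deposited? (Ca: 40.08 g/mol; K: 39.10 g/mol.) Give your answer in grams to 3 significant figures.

n(Ca) = 10.7 / 40.08 = 0.2670 mol
Ca²⁺ + 2e⁻ → Ca, so n(e⁻) = 2 × 0.2670 = 0.5340 mol
In series, the same 0.5340 mol of electrons flows through the second cell.
K⁺ + e⁻ → K, so n(K) = 0.5340 mol
m(K) = 0.5340 × 39.10 = 20.9 g

20.9 g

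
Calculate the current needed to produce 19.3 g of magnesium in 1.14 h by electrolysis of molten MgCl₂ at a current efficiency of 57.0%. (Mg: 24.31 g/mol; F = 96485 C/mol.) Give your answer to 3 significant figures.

n(Mg) = 19.3 / 24.31 = 0.7939 mol
Mg²⁺ + 2e⁻ → Mg, so n(e⁻) = 2 × 0.7939 = 1.588 mol
Q = 1.588 × 96485 / 0.570 = 2.688×10^5 C
I = Q / t = 2.688×10^5 / 4104 s = 65.5 A

65.5 A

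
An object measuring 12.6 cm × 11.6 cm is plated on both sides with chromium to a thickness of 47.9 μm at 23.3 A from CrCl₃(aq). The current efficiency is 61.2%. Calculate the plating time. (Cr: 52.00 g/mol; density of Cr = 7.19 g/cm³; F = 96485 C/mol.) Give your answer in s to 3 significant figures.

3930 s

Plated area = 2 × 12.6 × 11.6 = 292.3 cm²
Volume = 292.3 × 47.9×10⁻⁴ cm = 1.400 cm³
m(Cr) = 1.400 × 7.19 = 10.07 g
n(Cr) = 10.07 / 52.00 = 0.1937 mol; n(e⁻) = 3 × 0.1937 = 0.5811 mol
Q = 0.5811 × 96485 / 0.612 = 91610 C
t = 91610 / 23.3 = 3932 s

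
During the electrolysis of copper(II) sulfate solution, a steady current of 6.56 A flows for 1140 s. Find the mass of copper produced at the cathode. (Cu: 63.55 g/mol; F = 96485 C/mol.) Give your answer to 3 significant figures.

2.46 g

Q = It = 6.56 × 1140 = 7478 C
Moles of electrons = 7478 / 96485 = 0.07750 mol
Cu²⁺ + 2e⁻ → Cu, so n(Cu) = 0.07750 / 2 = 0.03875 mol
m = 0.03875 × 63.55 = 2.46 g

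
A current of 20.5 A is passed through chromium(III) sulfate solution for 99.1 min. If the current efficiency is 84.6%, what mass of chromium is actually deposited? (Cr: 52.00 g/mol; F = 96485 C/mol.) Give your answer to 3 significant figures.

Q = 20.5 × 5946 = 1.219×10^5 C
n(e⁻) = 1.219×10^5 / 96485 = 1.263 mol
Cr³⁺ + 3e⁻ → Cr, so theoretical m(Cr) = 0.4210 × 52.00 = 21.89 g
Actual mass = 84.6% × 21.89 = 18.5 g

18.5 g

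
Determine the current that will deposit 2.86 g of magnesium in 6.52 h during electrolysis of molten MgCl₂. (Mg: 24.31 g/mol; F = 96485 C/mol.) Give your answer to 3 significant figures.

0.967 A

n(Mg) = 2.86 / 24.31 = 0.1176 mol
Mg²⁺ + 2e⁻ → Mg, so n(e⁻) = 2 × 0.1176 = 0.2352 mol
Q = 0.2352 × 96485 = 22690 C
I = Q / t = 22690 / 23472 s = 0.967 A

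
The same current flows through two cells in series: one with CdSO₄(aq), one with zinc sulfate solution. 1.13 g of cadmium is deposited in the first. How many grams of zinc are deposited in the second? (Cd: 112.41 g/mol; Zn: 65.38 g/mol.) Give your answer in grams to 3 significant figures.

n(Cd) = 1.13 / 112.41 = 0.01005 mol
Cd²⁺ + 2e⁻ → Cd, so n(e⁻) = 2 × 0.01005 = 0.02010 mol
In series, the same 0.02010 mol of electrons flows through the second cell.
Zn²⁺ + 2e⁻ → Zn, so n(Zn) = 0.02010 / 2 = 0.01005 mol
m(Zn) = 0.01005 × 65.38 = 0.657 g

0.657 g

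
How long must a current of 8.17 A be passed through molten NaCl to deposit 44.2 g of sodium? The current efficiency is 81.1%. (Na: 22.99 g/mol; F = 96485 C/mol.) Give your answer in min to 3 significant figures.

n(Na) = 44.2 / 22.99 = 1.923 mol
Na⁺ + e⁻ → Na, so n(e⁻) = 1.923 mol
Q = 1.923 × 96485 / 0.811 = 2.288×10^5 C
t = Q / I = 2.288×10^5 / 8.17 = 28000 s = 467 min

467 min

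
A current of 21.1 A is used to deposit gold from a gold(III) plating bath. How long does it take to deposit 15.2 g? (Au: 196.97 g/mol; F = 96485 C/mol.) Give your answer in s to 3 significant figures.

1060 s

n(Au) = 15.2 / 196.97 = 0.07717 mol
Au³⁺ + 3e⁻ → Au, so n(e⁻) = 3 × 0.07717 = 0.2315 mol
Q = 0.2315 × 96485 = 22340 C
t = Q / I = 22340 / 21.1 = 1059 s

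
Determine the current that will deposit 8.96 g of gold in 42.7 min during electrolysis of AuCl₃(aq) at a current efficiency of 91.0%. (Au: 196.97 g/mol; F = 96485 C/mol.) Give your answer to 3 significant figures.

n(Au) = 8.96 / 196.97 = 0.04549 mol
Au³⁺ + 3e⁻ → Au, so n(e⁻) = 3 × 0.04549 = 0.1365 mol
Q = 0.1365 × 96485 / 0.910 = 14470 C
I = Q / t = 14470 / 2562 s = 5.65 A

5.65 A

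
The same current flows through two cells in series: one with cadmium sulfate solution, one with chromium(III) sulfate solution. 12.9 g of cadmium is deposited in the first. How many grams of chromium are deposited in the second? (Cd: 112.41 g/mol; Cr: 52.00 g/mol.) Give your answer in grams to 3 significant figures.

3.98 g

n(Cd) = 12.9 / 112.41 = 0.1148 mol
Cd²⁺ + 2e⁻ → Cd, so n(e⁻) = 2 × 0.1148 = 0.2296 mol
Since the cells are in series, n(e⁻) in the Cr cell is also 0.2296 mol.
Cr³⁺ + 3e⁻ → Cr, so n(Cr) = 0.2296 / 3 = 0.07653 mol
m(Cr) = 0.07653 × 52.00 = 3.98 g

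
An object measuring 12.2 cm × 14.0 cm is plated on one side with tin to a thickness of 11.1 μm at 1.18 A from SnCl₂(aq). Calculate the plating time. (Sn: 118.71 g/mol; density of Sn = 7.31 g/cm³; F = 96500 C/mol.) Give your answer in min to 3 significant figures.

Plated area = 12.2 × 14.0 = 170.8 cm²
Volume = 170.8 × 11.1×10⁻⁴ cm = 0.1896 cm³
m(Sn) = 0.1896 × 7.31 = 1.386 g
n(Sn) = 1.386 / 118.71 = 0.01168 mol; n(e⁻) = 2 × 0.01168 = 0.02336 mol
Q = 0.02336 × 96500 = 2254 C
t = 2254 / 1.18 = 1910 s = 31.8 min

31.8 min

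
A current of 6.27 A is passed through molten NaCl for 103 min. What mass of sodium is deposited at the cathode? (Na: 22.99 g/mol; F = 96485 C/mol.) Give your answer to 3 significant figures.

Charge passed = 6.27 × 6180 = 38750 C
n(e⁻) = 38750 / 96485 = 0.4016 mol
Na⁺ + e⁻ → Na, so n(Na) = 0.4016 mol
m = 0.4016 × 22.99 = 9.23 g

9.23 g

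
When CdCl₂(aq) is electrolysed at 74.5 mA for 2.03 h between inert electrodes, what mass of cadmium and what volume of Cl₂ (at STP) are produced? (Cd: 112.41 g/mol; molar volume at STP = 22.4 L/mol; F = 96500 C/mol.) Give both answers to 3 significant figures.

0.317 g Cd; 0.0632 L Cl₂

Q = 0.0745 × 7308 = 544.4 C; n(e⁻) = 544.4 / 96500 = 0.005641 mol
Cathode: Cd²⁺ + 2e⁻ → Cd → n(Cd) = 0.005641/2 = 0.002821 mol → 0.317 g
Anode: 2Cl⁻ → Cl₂ + 2e⁻ → n(Cl₂) = 0.005641/2 = 0.002821 mol → 0.0632 L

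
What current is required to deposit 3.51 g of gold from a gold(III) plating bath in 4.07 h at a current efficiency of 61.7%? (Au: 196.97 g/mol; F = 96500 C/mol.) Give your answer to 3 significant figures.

0.571 A

n(Au) = 3.51 / 196.97 = 0.01782 mol
Au³⁺ + 3e⁻ → Au, so n(e⁻) = 3 × 0.01782 = 0.05346 mol
Q = 0.05346 × 96500 / 0.617 = 8361 C
I = Q / t = 8361 / 14652 s = 0.571 A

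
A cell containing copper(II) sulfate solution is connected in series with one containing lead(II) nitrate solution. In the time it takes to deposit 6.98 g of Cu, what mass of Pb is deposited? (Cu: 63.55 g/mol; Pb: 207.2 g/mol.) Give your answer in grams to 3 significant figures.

n(Cu) = 6.98 / 63.55 = 0.1098 mol
Cu²⁺ + 2e⁻ → Cu, so n(e⁻) = 2 × 0.1098 = 0.2196 mol
In series, the same 0.2196 mol of electrons flows through the second cell.
Pb²⁺ + 2e⁻ → Pb, so n(Pb) = 0.2196 / 2 = 0.1098 mol
m(Pb) = 0.1098 × 207.2 = 22.8 g

22.8 g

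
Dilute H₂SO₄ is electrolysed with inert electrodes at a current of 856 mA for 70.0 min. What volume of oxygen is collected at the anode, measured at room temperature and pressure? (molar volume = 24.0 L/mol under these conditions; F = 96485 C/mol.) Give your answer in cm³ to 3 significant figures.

224 cm³

Q = It = 0.856 × 4200 = 3595 C
n(e⁻) = Q/F = 3595/96485 = 0.03726 mol
2H₂O → O₂ + 4H⁺ + 4e⁻, so n(O₂) = 0.03726 / 4 = 0.009315 mol
V = 0.009315 × 24.0 = 0.2236 L
= 224 cm³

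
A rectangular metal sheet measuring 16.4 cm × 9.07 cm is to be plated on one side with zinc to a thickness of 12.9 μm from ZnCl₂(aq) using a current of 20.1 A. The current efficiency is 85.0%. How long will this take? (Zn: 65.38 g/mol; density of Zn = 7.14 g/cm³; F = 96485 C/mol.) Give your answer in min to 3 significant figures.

3.94 min

Plated area = 16.4 × 9.07 = 148.7 cm²
Volume = 148.7 × 12.9×10⁻⁴ cm = 0.1918 cm³
m(Zn) = 0.1918 × 7.14 = 1.369 g
n(Zn) = 1.369 / 65.38 = 0.02094 mol; n(e⁻) = 2 × 0.02094 = 0.04188 mol
Q = 0.04188 × 96485 / 0.850 = 4754 C
t = 4754 / 20.1 = 236.5 s = 3.94 min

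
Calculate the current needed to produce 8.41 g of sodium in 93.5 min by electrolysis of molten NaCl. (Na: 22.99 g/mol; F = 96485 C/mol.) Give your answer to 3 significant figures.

6.29 A

n(Na) = 8.41 / 22.99 = 0.3658 mol
Na⁺ + e⁻ → Na, so n(e⁻) = 0.3658 mol
Q = 0.3658 × 96485 = 35290 C
I = Q / t = 35290 / 5610 s = 6.29 A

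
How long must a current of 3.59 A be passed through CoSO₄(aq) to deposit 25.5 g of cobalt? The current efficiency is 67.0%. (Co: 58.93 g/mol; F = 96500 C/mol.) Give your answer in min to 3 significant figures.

n(Co) = 25.5 / 58.93 = 0.4327 mol
Co²⁺ + 2e⁻ → Co, so n(e⁻) = 2 × 0.4327 = 0.8654 mol
Q = 0.8654 × 96500 / 0.670 = 1.246×10^5 C
t = Q / I = 1.246×10^5 / 3.59 = 34710 s = 579 min

579 min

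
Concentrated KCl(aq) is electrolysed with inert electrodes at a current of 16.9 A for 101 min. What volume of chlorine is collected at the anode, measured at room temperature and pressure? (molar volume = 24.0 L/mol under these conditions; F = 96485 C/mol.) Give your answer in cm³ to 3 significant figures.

12700 cm³

Q = 16.9 A × 6060 s = 1.024×10^5 C
n(e⁻) = Q/F = 1.024×10^5/96485 = 1.061 mol
2Cl⁻ → Cl₂ + 2e⁻, so n(Cl₂) = 1.061 / 2 = 0.5305 mol
V = 0.5305 × 24.0 = 12.73 L
= 12700 cm³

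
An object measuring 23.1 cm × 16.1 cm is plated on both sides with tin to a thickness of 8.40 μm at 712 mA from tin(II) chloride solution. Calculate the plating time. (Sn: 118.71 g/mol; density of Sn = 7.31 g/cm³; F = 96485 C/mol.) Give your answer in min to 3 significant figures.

Plated area = 2 × 23.1 × 16.1 = 743.8 cm²
Volume = 743.8 × 8.40×10⁻⁴ cm = 0.6248 cm³
m(Sn) = 0.6248 × 7.31 = 4.567 g
n(Sn) = 4.567 / 118.71 = 0.03847 mol; n(e⁻) = 2 × 0.03847 = 0.07694 mol
Q = 0.07694 × 96485 = 7424 C
t = 7424 / 0.712 = 10430 s = 174 min

174 min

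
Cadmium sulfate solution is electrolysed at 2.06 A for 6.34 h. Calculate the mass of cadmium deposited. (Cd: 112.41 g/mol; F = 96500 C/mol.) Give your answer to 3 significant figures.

27.4 g

Charge passed = 2.06 × 22824 = 47020 C
Moles of electrons = 47020 / 96500 = 0.4873 mol
Cd²⁺ + 2e⁻ → Cd, so n(Cd) = 0.4873 / 2 = 0.2437 mol
m = 0.2437 × 112.41 = 27.4 g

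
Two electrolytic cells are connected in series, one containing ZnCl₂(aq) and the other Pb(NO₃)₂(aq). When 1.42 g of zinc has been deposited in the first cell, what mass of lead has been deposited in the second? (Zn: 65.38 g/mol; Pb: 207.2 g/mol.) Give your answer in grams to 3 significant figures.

4.50 g

n(Zn) = 1.42 / 65.38 = 0.02172 mol
Zn²⁺ + 2e⁻ → Zn, so n(e⁻) = 2 × 0.02172 = 0.04344 mol
Same current for the same time ⇒ same n(e⁻) = 0.04344 mol in both cells.
Pb²⁺ + 2e⁻ → Pb, so n(Pb) = 0.04344 / 2 = 0.02172 mol
m(Pb) = 0.02172 × 207.2 = 4.50 g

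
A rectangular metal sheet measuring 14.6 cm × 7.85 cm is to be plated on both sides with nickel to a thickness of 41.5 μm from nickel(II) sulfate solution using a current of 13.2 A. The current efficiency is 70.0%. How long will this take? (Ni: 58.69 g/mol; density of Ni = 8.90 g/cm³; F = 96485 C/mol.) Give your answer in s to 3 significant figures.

3010 s

Plated area = 2 × 14.6 × 7.85 = 229.2 cm²
Volume = 229.2 × 41.5×10⁻⁴ cm = 0.9512 cm³
m(Ni) = 0.9512 × 8.90 = 8.466 g
n(Ni) = 8.466 / 58.69 = 0.1442 mol; n(e⁻) = 2 × 0.1442 = 0.2884 mol
Q = 0.2884 × 96485 / 0.700 = 39750 C
t = 39750 / 13.2 = 3011 s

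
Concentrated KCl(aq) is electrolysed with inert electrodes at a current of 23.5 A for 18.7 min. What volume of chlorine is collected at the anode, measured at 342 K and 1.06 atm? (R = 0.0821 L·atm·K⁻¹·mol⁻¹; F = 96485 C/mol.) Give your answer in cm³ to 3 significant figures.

Charge passed = 23.5 × 1122 = 26370 C
n(e⁻) = 26370 / 96485 = 0.2733 mol
2Cl⁻ → Cl₂ + 2e⁻, so n(Cl₂) = 0.2733 / 2 = 0.1367 mol
V = nRT/P = 0.1367 × 0.0821 × 342 / 1.06 = 3.621 L
= 3620 cm³

3620 cm³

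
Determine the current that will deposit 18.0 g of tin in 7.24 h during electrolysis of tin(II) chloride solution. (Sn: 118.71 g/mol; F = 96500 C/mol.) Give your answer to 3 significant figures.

n(Sn) = 18.0 / 118.71 = 0.1516 mol
Sn²⁺ + 2e⁻ → Sn, so n(e⁻) = 2 × 0.1516 = 0.3032 mol
Q = 0.3032 × 96500 = 29260 C
I = Q / t = 29260 / 26064 s = 1.12 A

1.12 A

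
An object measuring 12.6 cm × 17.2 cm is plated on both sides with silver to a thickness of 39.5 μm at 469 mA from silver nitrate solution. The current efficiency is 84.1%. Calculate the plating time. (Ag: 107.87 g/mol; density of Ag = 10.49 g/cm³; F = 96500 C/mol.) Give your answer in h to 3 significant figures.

11.3 h

Plated area = 2 × 12.6 × 17.2 = 433.4 cm²
Volume = 433.4 × 39.5×10⁻⁴ cm = 1.712 cm³
m(Ag) = 1.712 × 10.49 = 17.96 g
n(Ag) = 17.96 / 107.87 = 0.1665 mol; n(e⁻) = 0.1665 mol
Q = 0.1665 × 96500 / 0.841 = 19100 C
t = 19100 / 0.469 = 40720 s = 11.3 h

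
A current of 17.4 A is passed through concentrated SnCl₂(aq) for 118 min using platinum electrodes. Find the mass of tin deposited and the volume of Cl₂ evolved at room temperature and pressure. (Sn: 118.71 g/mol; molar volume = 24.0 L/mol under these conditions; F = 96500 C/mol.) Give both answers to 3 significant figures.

75.8 g Sn; 15.3 L Cl₂

Q = 17.4 × 7080 = 1.232×10^5 C; n(e⁻) = 1.232×10^5 / 96500 = 1.277 mol
Cathode: Sn²⁺ + 2e⁻ → Sn → n(Sn) = 1.277/2 = 0.6385 mol → 75.8 g
Anode: 2Cl⁻ → Cl₂ + 2e⁻ → n(Cl₂) = 1.277/2 = 0.6385 mol → 15.3 L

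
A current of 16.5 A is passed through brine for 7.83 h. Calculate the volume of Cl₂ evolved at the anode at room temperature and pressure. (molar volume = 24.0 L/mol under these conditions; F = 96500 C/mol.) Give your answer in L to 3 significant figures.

Q = 16.5 A × 28188 s = 4.651×10^5 C
n(e⁻) = 4.651×10^5 / 96500 = 4.820 mol
2Cl⁻ → Cl₂ + 2e⁻, so n(Cl₂) = 4.820 / 2 = 2.410 mol
V = 2.410 × 24.0 = 57.84 L

57.8 L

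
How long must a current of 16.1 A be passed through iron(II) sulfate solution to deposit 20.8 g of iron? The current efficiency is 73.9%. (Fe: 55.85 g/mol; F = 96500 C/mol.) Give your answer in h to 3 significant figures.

1.68 h

n(Fe) = 20.8 / 55.85 = 0.3724 mol
Fe²⁺ + 2e⁻ → Fe, so n(e⁻) = 2 × 0.3724 = 0.7448 mol
Q = 0.7448 × 96500 / 0.739 = 97260 C
t = Q / I = 97260 / 16.1 = 6041 s = 1.68 h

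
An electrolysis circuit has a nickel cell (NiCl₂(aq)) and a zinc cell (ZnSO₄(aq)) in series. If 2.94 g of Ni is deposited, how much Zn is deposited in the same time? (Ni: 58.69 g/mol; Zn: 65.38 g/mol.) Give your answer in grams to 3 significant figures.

3.28 g

n(Ni) = 2.94 / 58.69 = 0.05009 mol
Ni²⁺ + 2e⁻ → Ni, so n(e⁻) = 2 × 0.05009 = 0.1002 mol
Since the cells are in series, n(e⁻) in the Zn cell is also 0.1002 mol.
Zn²⁺ + 2e⁻ → Zn, so n(Zn) = 0.1002 / 2 = 0.05010 mol
m(Zn) = 0.05010 × 65.38 = 3.28 g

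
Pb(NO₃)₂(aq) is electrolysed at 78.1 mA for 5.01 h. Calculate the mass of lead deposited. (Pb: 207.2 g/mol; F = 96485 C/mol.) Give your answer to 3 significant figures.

Charge passed = 0.0781 × 18036 = 1409 C
Moles of electrons = 1409 / 96485 = 0.01460 mol
Pb²⁺ + 2e⁻ → Pb, so n(Pb) = 0.01460 / 2 = 0.007300 mol
m = 0.007300 × 207.2 = 1.51 g

1.51 g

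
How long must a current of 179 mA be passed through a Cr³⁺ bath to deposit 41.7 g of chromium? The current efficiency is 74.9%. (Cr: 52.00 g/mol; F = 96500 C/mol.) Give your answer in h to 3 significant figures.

n(Cr) = 41.7 / 52.00 = 0.8019 mol
Cr³⁺ + 3e⁻ → Cr, so n(e⁻) = 3 × 0.8019 = 2.406 mol
Q = 2.406 × 96500 / 0.749 = 3.100×10^5 C
t = Q / I = 3.100×10^5 / 0.179 = 1.732×10^6 s = 481 h

481 h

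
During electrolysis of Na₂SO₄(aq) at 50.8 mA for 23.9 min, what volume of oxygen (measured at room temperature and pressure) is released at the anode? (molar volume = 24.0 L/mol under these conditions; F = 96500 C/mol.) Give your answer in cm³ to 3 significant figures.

4.53 cm³

Q = 0.0508 A × 1434 s = 72.85 C
n(e⁻) = 72.85 / 96500 = 7.549×10^-4 mol
2H₂O → O₂ + 4H⁺ + 4e⁻, so n(O₂) = 7.549×10^-4 / 4 = 1.887×10^-4 mol
V = 1.887×10^-4 × 24.0 = 0.004529 L
= 4.53 cm³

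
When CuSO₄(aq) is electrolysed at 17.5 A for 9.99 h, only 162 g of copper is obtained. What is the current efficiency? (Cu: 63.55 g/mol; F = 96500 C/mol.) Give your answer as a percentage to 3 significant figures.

78.2%

Q = 17.5 × 35964 = 6.294×10^5 C
n(e⁻) = 6.294×10^5 / 96500 = 6.522 mol
Cu²⁺ + 2e⁻ → Cu, so theoretical n(Cu) = 3.261 mol → 207.2 g
Efficiency = 162 / 207.2 = 0.7819 = 78.2%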